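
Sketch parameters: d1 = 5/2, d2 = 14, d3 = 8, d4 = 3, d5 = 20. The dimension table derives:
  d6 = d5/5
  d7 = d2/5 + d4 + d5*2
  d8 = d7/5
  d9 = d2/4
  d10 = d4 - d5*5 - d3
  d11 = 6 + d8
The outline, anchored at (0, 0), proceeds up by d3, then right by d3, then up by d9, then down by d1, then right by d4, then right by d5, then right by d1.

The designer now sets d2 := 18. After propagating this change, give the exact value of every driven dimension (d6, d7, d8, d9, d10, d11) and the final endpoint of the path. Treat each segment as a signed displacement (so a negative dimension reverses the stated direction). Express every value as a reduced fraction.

d6 = 4
d7 = 233/5
d8 = 233/25
d9 = 9/2
d10 = -105
d11 = 383/25
endpoint = (67/2, 10)

Apply edit: d2 := 18
  d6 = d5/5 = 4
  d7 = d2/5 + d4 + d5*2 = 233/5
  d8 = d7/5 = 233/25
  d9 = d2/4 = 9/2
  d10 = d4 - d5*5 - d3 = -105
  d11 = 6 + d8 = 383/25
Walk from origin (0, 0):
  seg 1: up by d3 = 8 → (0, 8)
  seg 2: right by d3 = 8 → (8, 8)
  seg 3: up by d9 = 9/2 → (8, 25/2)
  seg 4: down by d1 = 5/2 → (8, 10)
  seg 5: right by d4 = 3 → (11, 10)
  seg 6: right by d5 = 20 → (31, 10)
  seg 7: right by d1 = 5/2 → (67/2, 10)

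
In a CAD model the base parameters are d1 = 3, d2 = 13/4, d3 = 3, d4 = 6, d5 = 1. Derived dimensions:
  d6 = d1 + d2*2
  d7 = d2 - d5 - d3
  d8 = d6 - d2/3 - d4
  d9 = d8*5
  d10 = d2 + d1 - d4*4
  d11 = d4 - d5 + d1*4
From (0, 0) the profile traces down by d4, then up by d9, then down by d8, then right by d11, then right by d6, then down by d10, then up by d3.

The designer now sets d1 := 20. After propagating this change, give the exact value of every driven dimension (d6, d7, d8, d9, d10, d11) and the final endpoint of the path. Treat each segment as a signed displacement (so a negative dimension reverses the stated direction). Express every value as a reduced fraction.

d6 = 53/2
d7 = -3/4
d8 = 233/12
d9 = 1165/12
d10 = -3/4
d11 = 85
endpoint = (223/2, 905/12)

Apply edit: d1 := 20
  d6 = d1 + d2*2 = 53/2
  d7 = d2 - d5 - d3 = -3/4
  d8 = d6 - d2/3 - d4 = 233/12
  d9 = d8*5 = 1165/12
  d10 = d2 + d1 - d4*4 = -3/4
  d11 = d4 - d5 + d1*4 = 85
Walk from origin (0, 0):
  seg 1: down by d4 = 6 → (0, -6)
  seg 2: up by d9 = 1165/12 → (0, 1093/12)
  seg 3: down by d8 = 233/12 → (0, 215/3)
  seg 4: right by d11 = 85 → (85, 215/3)
  seg 5: right by d6 = 53/2 → (223/2, 215/3)
  seg 6: down by d10 = -3/4 → (223/2, 869/12)
  seg 7: up by d3 = 3 → (223/2, 905/12)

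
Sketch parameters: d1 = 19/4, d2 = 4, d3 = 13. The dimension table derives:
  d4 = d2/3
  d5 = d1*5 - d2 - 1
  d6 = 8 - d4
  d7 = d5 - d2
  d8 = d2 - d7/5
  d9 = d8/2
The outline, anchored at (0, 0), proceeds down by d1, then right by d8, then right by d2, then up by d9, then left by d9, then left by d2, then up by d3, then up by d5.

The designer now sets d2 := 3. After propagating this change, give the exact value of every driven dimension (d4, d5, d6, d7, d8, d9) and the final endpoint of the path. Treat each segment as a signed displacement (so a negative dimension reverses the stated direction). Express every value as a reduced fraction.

d4 = 1
d5 = 79/4
d6 = 7
d7 = 67/4
d8 = -7/20
d9 = -7/40
endpoint = (-7/40, 1113/40)

Apply edit: d2 := 3
  d4 = d2/3 = 1
  d5 = d1*5 - d2 - 1 = 79/4
  d6 = 8 - d4 = 7
  d7 = d5 - d2 = 67/4
  d8 = d2 - d7/5 = -7/20
  d9 = d8/2 = -7/40
Walk from origin (0, 0):
  seg 1: down by d1 = 19/4 → (0, -19/4)
  seg 2: right by d8 = -7/20 → (-7/20, -19/4)
  seg 3: right by d2 = 3 → (53/20, -19/4)
  seg 4: up by d9 = -7/40 → (53/20, -197/40)
  seg 5: left by d9 = -7/40 → (113/40, -197/40)
  seg 6: left by d2 = 3 → (-7/40, -197/40)
  seg 7: up by d3 = 13 → (-7/40, 323/40)
  seg 8: up by d5 = 79/4 → (-7/40, 1113/40)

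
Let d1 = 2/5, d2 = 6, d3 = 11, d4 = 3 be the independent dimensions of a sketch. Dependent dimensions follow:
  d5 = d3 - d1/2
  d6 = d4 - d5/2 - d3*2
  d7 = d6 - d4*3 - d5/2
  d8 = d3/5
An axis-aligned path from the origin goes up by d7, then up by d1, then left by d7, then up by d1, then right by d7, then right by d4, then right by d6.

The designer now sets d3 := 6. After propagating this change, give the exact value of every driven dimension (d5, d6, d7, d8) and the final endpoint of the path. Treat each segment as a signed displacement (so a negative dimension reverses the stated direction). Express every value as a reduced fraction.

d5 = 29/5
d6 = -119/10
d7 = -119/5
d8 = 6/5
endpoint = (-89/10, -23)

Apply edit: d3 := 6
  d5 = d3 - d1/2 = 29/5
  d6 = d4 - d5/2 - d3*2 = -119/10
  d7 = d6 - d4*3 - d5/2 = -119/5
  d8 = d3/5 = 6/5
Walk from origin (0, 0):
  seg 1: up by d7 = -119/5 → (0, -119/5)
  seg 2: up by d1 = 2/5 → (0, -117/5)
  seg 3: left by d7 = -119/5 → (119/5, -117/5)
  seg 4: up by d1 = 2/5 → (119/5, -23)
  seg 5: right by d7 = -119/5 → (0, -23)
  seg 6: right by d4 = 3 → (3, -23)
  seg 7: right by d6 = -119/10 → (-89/10, -23)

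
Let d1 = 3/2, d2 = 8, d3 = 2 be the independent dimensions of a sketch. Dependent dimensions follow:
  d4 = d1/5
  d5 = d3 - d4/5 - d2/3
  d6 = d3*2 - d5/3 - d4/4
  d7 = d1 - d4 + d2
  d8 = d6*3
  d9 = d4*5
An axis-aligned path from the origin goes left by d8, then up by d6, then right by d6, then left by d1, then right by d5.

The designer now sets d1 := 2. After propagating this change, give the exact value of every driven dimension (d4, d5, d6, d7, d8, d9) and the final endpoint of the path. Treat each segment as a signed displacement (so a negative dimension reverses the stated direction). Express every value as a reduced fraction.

d4 = 2/5
d5 = -56/75
d6 = 1867/450
d7 = 48/5
d8 = 1867/150
d9 = 2
endpoint = (-497/45, 1867/450)

Apply edit: d1 := 2
  d4 = d1/5 = 2/5
  d5 = d3 - d4/5 - d2/3 = -56/75
  d6 = d3*2 - d5/3 - d4/4 = 1867/450
  d7 = d1 - d4 + d2 = 48/5
  d8 = d6*3 = 1867/150
  d9 = d4*5 = 2
Walk from origin (0, 0):
  seg 1: left by d8 = 1867/150 → (-1867/150, 0)
  seg 2: up by d6 = 1867/450 → (-1867/150, 1867/450)
  seg 3: right by d6 = 1867/450 → (-1867/225, 1867/450)
  seg 4: left by d1 = 2 → (-2317/225, 1867/450)
  seg 5: right by d5 = -56/75 → (-497/45, 1867/450)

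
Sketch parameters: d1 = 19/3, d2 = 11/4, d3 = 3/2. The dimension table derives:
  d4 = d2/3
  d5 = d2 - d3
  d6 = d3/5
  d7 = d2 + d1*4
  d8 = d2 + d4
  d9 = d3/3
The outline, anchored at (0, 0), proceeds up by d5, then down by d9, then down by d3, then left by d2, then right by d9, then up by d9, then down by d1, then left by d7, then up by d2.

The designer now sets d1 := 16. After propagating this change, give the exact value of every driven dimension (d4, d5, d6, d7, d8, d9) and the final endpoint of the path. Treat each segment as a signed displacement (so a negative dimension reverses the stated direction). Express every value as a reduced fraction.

d4 = 11/12
d5 = 5/4
d6 = 3/10
d7 = 267/4
d8 = 11/3
d9 = 1/2
endpoint = (-69, -27/2)

Apply edit: d1 := 16
  d4 = d2/3 = 11/12
  d5 = d2 - d3 = 5/4
  d6 = d3/5 = 3/10
  d7 = d2 + d1*4 = 267/4
  d8 = d2 + d4 = 11/3
  d9 = d3/3 = 1/2
Walk from origin (0, 0):
  seg 1: up by d5 = 5/4 → (0, 5/4)
  seg 2: down by d9 = 1/2 → (0, 3/4)
  seg 3: down by d3 = 3/2 → (0, -3/4)
  seg 4: left by d2 = 11/4 → (-11/4, -3/4)
  seg 5: right by d9 = 1/2 → (-9/4, -3/4)
  seg 6: up by d9 = 1/2 → (-9/4, -1/4)
  seg 7: down by d1 = 16 → (-9/4, -65/4)
  seg 8: left by d7 = 267/4 → (-69, -65/4)
  seg 9: up by d2 = 11/4 → (-69, -27/2)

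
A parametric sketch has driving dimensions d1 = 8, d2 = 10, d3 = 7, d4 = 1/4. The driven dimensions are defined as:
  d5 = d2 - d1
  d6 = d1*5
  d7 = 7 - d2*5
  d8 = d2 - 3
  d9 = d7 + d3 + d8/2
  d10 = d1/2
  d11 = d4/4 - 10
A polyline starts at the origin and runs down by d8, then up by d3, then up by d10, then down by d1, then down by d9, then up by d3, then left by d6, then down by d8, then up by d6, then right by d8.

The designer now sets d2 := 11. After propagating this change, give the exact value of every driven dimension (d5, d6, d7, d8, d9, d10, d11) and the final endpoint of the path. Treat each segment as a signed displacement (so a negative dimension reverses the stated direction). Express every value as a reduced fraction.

d5 = 3
d6 = 40
d7 = -48
d8 = 8
d9 = -37
d10 = 4
d11 = -159/16
endpoint = (-32, 71)

Apply edit: d2 := 11
  d5 = d2 - d1 = 3
  d6 = d1*5 = 40
  d7 = 7 - d2*5 = -48
  d8 = d2 - 3 = 8
  d9 = d7 + d3 + d8/2 = -37
  d10 = d1/2 = 4
  d11 = d4/4 - 10 = -159/16
Walk from origin (0, 0):
  seg 1: down by d8 = 8 → (0, -8)
  seg 2: up by d3 = 7 → (0, -1)
  seg 3: up by d10 = 4 → (0, 3)
  seg 4: down by d1 = 8 → (0, -5)
  seg 5: down by d9 = -37 → (0, 32)
  seg 6: up by d3 = 7 → (0, 39)
  seg 7: left by d6 = 40 → (-40, 39)
  seg 8: down by d8 = 8 → (-40, 31)
  seg 9: up by d6 = 40 → (-40, 71)
  seg 10: right by d8 = 8 → (-32, 71)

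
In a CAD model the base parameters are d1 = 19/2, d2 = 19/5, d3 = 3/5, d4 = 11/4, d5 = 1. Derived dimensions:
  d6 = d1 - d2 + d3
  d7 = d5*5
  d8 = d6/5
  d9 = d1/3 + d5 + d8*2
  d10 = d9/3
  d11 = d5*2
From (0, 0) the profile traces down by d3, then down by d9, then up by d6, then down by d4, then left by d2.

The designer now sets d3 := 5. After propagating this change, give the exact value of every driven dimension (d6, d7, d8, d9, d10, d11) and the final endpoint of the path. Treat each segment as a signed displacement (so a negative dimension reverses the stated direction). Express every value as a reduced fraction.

Apply edit: d3 := 5
  d6 = d1 - d2 + d3 = 107/10
  d7 = d5*5 = 5
  d8 = d6/5 = 107/50
  d9 = d1/3 + d5 + d8*2 = 1267/150
  d10 = d9/3 = 1267/450
  d11 = d5*2 = 2
Walk from origin (0, 0):
  seg 1: down by d3 = 5 → (0, -5)
  seg 2: down by d9 = 1267/150 → (0, -2017/150)
  seg 3: up by d6 = 107/10 → (0, -206/75)
  seg 4: down by d4 = 11/4 → (0, -1649/300)
  seg 5: left by d2 = 19/5 → (-19/5, -1649/300)

d6 = 107/10
d7 = 5
d8 = 107/50
d9 = 1267/150
d10 = 1267/450
d11 = 2
endpoint = (-19/5, -1649/300)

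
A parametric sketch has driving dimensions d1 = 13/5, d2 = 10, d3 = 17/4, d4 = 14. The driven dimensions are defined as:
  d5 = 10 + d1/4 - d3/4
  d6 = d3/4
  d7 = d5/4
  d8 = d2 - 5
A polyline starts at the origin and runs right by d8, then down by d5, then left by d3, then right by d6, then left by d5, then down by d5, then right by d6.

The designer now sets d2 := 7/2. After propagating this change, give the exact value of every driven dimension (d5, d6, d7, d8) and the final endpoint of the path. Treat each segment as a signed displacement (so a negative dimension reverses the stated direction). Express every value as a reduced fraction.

d5 = 767/80
d6 = 17/16
d7 = 767/320
d8 = -3/2
endpoint = (-1057/80, -767/40)

Apply edit: d2 := 7/2
  d5 = 10 + d1/4 - d3/4 = 767/80
  d6 = d3/4 = 17/16
  d7 = d5/4 = 767/320
  d8 = d2 - 5 = -3/2
Walk from origin (0, 0):
  seg 1: right by d8 = -3/2 → (-3/2, 0)
  seg 2: down by d5 = 767/80 → (-3/2, -767/80)
  seg 3: left by d3 = 17/4 → (-23/4, -767/80)
  seg 4: right by d6 = 17/16 → (-75/16, -767/80)
  seg 5: left by d5 = 767/80 → (-571/40, -767/80)
  seg 6: down by d5 = 767/80 → (-571/40, -767/40)
  seg 7: right by d6 = 17/16 → (-1057/80, -767/40)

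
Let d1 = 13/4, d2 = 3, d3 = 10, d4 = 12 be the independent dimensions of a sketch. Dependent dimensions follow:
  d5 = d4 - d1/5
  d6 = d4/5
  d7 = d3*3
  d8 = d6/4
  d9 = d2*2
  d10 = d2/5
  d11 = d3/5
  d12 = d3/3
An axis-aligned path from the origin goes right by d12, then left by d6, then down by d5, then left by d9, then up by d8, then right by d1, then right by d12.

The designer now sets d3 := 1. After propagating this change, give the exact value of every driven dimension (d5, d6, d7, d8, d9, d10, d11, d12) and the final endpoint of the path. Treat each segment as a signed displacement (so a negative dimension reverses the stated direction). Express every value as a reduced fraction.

Apply edit: d3 := 1
  d5 = d4 - d1/5 = 227/20
  d6 = d4/5 = 12/5
  d7 = d3*3 = 3
  d8 = d6/4 = 3/5
  d9 = d2*2 = 6
  d10 = d2/5 = 3/5
  d11 = d3/5 = 1/5
  d12 = d3/3 = 1/3
Walk from origin (0, 0):
  seg 1: right by d12 = 1/3 → (1/3, 0)
  seg 2: left by d6 = 12/5 → (-31/15, 0)
  seg 3: down by d5 = 227/20 → (-31/15, -227/20)
  seg 4: left by d9 = 6 → (-121/15, -227/20)
  seg 5: up by d8 = 3/5 → (-121/15, -43/4)
  seg 6: right by d1 = 13/4 → (-289/60, -43/4)
  seg 7: right by d12 = 1/3 → (-269/60, -43/4)

d5 = 227/20
d6 = 12/5
d7 = 3
d8 = 3/5
d9 = 6
d10 = 3/5
d11 = 1/5
d12 = 1/3
endpoint = (-269/60, -43/4)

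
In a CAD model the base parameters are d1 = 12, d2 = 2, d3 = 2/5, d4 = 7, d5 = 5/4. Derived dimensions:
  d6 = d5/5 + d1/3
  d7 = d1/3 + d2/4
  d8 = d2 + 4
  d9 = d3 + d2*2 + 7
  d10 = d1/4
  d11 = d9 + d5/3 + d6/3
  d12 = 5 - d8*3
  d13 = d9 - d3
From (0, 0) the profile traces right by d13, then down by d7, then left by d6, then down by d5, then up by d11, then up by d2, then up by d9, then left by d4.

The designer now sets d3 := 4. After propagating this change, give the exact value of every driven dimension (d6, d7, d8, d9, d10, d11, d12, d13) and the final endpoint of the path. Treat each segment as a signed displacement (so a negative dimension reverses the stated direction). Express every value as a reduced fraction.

d6 = 17/4
d7 = 9/2
d8 = 6
d9 = 15
d10 = 3
d11 = 101/6
d12 = -13
d13 = 11
endpoint = (-1/4, 337/12)

Apply edit: d3 := 4
  d6 = d5/5 + d1/3 = 17/4
  d7 = d1/3 + d2/4 = 9/2
  d8 = d2 + 4 = 6
  d9 = d3 + d2*2 + 7 = 15
  d10 = d1/4 = 3
  d11 = d9 + d5/3 + d6/3 = 101/6
  d12 = 5 - d8*3 = -13
  d13 = d9 - d3 = 11
Walk from origin (0, 0):
  seg 1: right by d13 = 11 → (11, 0)
  seg 2: down by d7 = 9/2 → (11, -9/2)
  seg 3: left by d6 = 17/4 → (27/4, -9/2)
  seg 4: down by d5 = 5/4 → (27/4, -23/4)
  seg 5: up by d11 = 101/6 → (27/4, 133/12)
  seg 6: up by d2 = 2 → (27/4, 157/12)
  seg 7: up by d9 = 15 → (27/4, 337/12)
  seg 8: left by d4 = 7 → (-1/4, 337/12)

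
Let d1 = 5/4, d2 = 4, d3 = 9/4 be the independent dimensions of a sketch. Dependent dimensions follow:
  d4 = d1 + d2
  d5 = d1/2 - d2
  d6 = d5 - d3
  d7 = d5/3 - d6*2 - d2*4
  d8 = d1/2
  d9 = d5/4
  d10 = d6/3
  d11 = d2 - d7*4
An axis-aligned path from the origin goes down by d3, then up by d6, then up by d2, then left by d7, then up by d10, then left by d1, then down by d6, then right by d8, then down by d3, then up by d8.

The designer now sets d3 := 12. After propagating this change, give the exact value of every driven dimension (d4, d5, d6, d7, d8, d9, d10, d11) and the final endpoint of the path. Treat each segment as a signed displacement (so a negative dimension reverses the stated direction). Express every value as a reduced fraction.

Apply edit: d3 := 12
  d4 = d1 + d2 = 21/4
  d5 = d1/2 - d2 = -27/8
  d6 = d5 - d3 = -123/8
  d7 = d5/3 - d6*2 - d2*4 = 109/8
  d8 = d1/2 = 5/8
  d9 = d5/4 = -27/32
  d10 = d6/3 = -41/8
  d11 = d2 - d7*4 = -101/2
Walk from origin (0, 0):
  seg 1: down by d3 = 12 → (0, -12)
  seg 2: up by d6 = -123/8 → (0, -219/8)
  seg 3: up by d2 = 4 → (0, -187/8)
  seg 4: left by d7 = 109/8 → (-109/8, -187/8)
  seg 5: up by d10 = -41/8 → (-109/8, -57/2)
  seg 6: left by d1 = 5/4 → (-119/8, -57/2)
  seg 7: down by d6 = -123/8 → (-119/8, -105/8)
  seg 8: right by d8 = 5/8 → (-57/4, -105/8)
  seg 9: down by d3 = 12 → (-57/4, -201/8)
  seg 10: up by d8 = 5/8 → (-57/4, -49/2)

d4 = 21/4
d5 = -27/8
d6 = -123/8
d7 = 109/8
d8 = 5/8
d9 = -27/32
d10 = -41/8
d11 = -101/2
endpoint = (-57/4, -49/2)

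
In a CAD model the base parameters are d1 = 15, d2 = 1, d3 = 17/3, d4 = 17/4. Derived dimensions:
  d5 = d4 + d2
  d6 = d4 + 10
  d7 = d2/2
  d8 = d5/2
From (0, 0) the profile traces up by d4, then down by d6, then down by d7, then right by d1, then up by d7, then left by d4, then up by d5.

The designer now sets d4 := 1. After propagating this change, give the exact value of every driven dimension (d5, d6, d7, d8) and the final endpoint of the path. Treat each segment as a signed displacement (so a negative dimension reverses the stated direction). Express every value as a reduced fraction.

d5 = 2
d6 = 11
d7 = 1/2
d8 = 1
endpoint = (14, -8)

Apply edit: d4 := 1
  d5 = d4 + d2 = 2
  d6 = d4 + 10 = 11
  d7 = d2/2 = 1/2
  d8 = d5/2 = 1
Walk from origin (0, 0):
  seg 1: up by d4 = 1 → (0, 1)
  seg 2: down by d6 = 11 → (0, -10)
  seg 3: down by d7 = 1/2 → (0, -21/2)
  seg 4: right by d1 = 15 → (15, -21/2)
  seg 5: up by d7 = 1/2 → (15, -10)
  seg 6: left by d4 = 1 → (14, -10)
  seg 7: up by d5 = 2 → (14, -8)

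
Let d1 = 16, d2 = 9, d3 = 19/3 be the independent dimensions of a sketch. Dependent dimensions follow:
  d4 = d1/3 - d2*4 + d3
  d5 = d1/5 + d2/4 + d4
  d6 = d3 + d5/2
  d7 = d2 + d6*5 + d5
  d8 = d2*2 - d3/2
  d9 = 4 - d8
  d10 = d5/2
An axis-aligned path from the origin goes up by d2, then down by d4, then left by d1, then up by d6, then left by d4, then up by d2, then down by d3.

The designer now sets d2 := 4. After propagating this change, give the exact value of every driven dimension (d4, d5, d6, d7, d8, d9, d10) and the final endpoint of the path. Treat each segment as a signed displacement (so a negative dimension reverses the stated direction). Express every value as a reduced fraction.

d4 = -13/3
d5 = -2/15
d6 = 94/15
d7 = 176/5
d8 = 29/6
d9 = -5/6
d10 = -1/15
endpoint = (-35/3, 184/15)

Apply edit: d2 := 4
  d4 = d1/3 - d2*4 + d3 = -13/3
  d5 = d1/5 + d2/4 + d4 = -2/15
  d6 = d3 + d5/2 = 94/15
  d7 = d2 + d6*5 + d5 = 176/5
  d8 = d2*2 - d3/2 = 29/6
  d9 = 4 - d8 = -5/6
  d10 = d5/2 = -1/15
Walk from origin (0, 0):
  seg 1: up by d2 = 4 → (0, 4)
  seg 2: down by d4 = -13/3 → (0, 25/3)
  seg 3: left by d1 = 16 → (-16, 25/3)
  seg 4: up by d6 = 94/15 → (-16, 73/5)
  seg 5: left by d4 = -13/3 → (-35/3, 73/5)
  seg 6: up by d2 = 4 → (-35/3, 93/5)
  seg 7: down by d3 = 19/3 → (-35/3, 184/15)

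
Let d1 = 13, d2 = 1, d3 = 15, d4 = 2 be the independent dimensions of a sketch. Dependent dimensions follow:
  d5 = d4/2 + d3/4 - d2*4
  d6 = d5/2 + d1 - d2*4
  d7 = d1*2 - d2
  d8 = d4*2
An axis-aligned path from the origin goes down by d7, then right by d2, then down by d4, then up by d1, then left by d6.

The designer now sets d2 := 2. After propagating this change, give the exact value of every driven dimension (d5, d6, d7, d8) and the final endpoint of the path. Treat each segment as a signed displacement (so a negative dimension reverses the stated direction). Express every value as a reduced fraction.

Apply edit: d2 := 2
  d5 = d4/2 + d3/4 - d2*4 = -13/4
  d6 = d5/2 + d1 - d2*4 = 27/8
  d7 = d1*2 - d2 = 24
  d8 = d4*2 = 4
Walk from origin (0, 0):
  seg 1: down by d7 = 24 → (0, -24)
  seg 2: right by d2 = 2 → (2, -24)
  seg 3: down by d4 = 2 → (2, -26)
  seg 4: up by d1 = 13 → (2, -13)
  seg 5: left by d6 = 27/8 → (-11/8, -13)

d5 = -13/4
d6 = 27/8
d7 = 24
d8 = 4
endpoint = (-11/8, -13)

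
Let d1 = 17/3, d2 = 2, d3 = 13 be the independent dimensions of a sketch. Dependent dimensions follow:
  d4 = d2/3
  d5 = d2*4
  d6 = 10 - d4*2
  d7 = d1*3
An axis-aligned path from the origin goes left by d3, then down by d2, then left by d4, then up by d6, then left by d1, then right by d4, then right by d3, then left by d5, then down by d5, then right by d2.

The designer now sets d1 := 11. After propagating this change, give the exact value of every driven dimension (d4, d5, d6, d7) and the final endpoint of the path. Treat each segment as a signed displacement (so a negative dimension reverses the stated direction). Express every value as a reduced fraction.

Apply edit: d1 := 11
  d4 = d2/3 = 2/3
  d5 = d2*4 = 8
  d6 = 10 - d4*2 = 26/3
  d7 = d1*3 = 33
Walk from origin (0, 0):
  seg 1: left by d3 = 13 → (-13, 0)
  seg 2: down by d2 = 2 → (-13, -2)
  seg 3: left by d4 = 2/3 → (-41/3, -2)
  seg 4: up by d6 = 26/3 → (-41/3, 20/3)
  seg 5: left by d1 = 11 → (-74/3, 20/3)
  seg 6: right by d4 = 2/3 → (-24, 20/3)
  seg 7: right by d3 = 13 → (-11, 20/3)
  seg 8: left by d5 = 8 → (-19, 20/3)
  seg 9: down by d5 = 8 → (-19, -4/3)
  seg 10: right by d2 = 2 → (-17, -4/3)

d4 = 2/3
d5 = 8
d6 = 26/3
d7 = 33
endpoint = (-17, -4/3)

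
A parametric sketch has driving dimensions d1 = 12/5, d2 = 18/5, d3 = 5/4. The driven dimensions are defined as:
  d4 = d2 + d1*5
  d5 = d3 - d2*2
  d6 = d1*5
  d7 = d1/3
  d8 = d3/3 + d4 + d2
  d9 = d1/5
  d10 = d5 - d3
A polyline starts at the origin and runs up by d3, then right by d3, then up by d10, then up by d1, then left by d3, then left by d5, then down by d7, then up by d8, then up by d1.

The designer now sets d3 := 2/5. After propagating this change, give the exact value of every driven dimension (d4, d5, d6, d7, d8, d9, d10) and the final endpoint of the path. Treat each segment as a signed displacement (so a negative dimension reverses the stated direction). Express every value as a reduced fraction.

Apply edit: d3 := 2/5
  d4 = d2 + d1*5 = 78/5
  d5 = d3 - d2*2 = -34/5
  d6 = d1*5 = 12
  d7 = d1/3 = 4/5
  d8 = d3/3 + d4 + d2 = 58/3
  d9 = d1/5 = 12/25
  d10 = d5 - d3 = -36/5
Walk from origin (0, 0):
  seg 1: up by d3 = 2/5 → (0, 2/5)
  seg 2: right by d3 = 2/5 → (2/5, 2/5)
  seg 3: up by d10 = -36/5 → (2/5, -34/5)
  seg 4: up by d1 = 12/5 → (2/5, -22/5)
  seg 5: left by d3 = 2/5 → (0, -22/5)
  seg 6: left by d5 = -34/5 → (34/5, -22/5)
  seg 7: down by d7 = 4/5 → (34/5, -26/5)
  seg 8: up by d8 = 58/3 → (34/5, 212/15)
  seg 9: up by d1 = 12/5 → (34/5, 248/15)

d4 = 78/5
d5 = -34/5
d6 = 12
d7 = 4/5
d8 = 58/3
d9 = 12/25
d10 = -36/5
endpoint = (34/5, 248/15)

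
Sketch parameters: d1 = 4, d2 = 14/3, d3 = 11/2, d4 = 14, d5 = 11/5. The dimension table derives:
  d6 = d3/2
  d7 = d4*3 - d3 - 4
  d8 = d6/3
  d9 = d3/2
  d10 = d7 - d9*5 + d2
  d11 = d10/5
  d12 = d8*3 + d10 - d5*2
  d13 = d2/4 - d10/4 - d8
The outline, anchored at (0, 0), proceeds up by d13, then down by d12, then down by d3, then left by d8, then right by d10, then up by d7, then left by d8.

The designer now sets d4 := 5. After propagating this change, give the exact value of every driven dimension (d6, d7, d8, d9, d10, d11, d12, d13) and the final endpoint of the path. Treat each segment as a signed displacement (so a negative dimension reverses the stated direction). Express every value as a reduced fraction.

Apply edit: d4 := 5
  d6 = d3/2 = 11/4
  d7 = d4*3 - d3 - 4 = 11/2
  d8 = d6/3 = 11/12
  d9 = d3/2 = 11/4
  d10 = d7 - d9*5 + d2 = -43/12
  d11 = d10/5 = -43/60
  d12 = d8*3 + d10 - d5*2 = -157/30
  d13 = d2/4 - d10/4 - d8 = 55/48
Walk from origin (0, 0):
  seg 1: up by d13 = 55/48 → (0, 55/48)
  seg 2: down by d12 = -157/30 → (0, 1531/240)
  seg 3: down by d3 = 11/2 → (0, 211/240)
  seg 4: left by d8 = 11/12 → (-11/12, 211/240)
  seg 5: right by d10 = -43/12 → (-9/2, 211/240)
  seg 6: up by d7 = 11/2 → (-9/2, 1531/240)
  seg 7: left by d8 = 11/12 → (-65/12, 1531/240)

d6 = 11/4
d7 = 11/2
d8 = 11/12
d9 = 11/4
d10 = -43/12
d11 = -43/60
d12 = -157/30
d13 = 55/48
endpoint = (-65/12, 1531/240)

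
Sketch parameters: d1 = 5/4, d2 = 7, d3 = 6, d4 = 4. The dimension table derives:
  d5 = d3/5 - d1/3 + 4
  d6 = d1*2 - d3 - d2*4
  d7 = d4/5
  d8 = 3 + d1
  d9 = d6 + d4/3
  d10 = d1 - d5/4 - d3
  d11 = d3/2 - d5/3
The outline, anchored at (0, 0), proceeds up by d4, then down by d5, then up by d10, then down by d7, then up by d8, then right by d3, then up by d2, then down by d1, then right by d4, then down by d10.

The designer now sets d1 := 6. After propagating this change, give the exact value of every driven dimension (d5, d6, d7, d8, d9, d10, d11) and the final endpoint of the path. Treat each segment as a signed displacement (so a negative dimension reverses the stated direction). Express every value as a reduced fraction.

d5 = 16/5
d6 = -22
d7 = 4/5
d8 = 9
d9 = -62/3
d10 = -4/5
d11 = 29/15
endpoint = (10, 10)

Apply edit: d1 := 6
  d5 = d3/5 - d1/3 + 4 = 16/5
  d6 = d1*2 - d3 - d2*4 = -22
  d7 = d4/5 = 4/5
  d8 = 3 + d1 = 9
  d9 = d6 + d4/3 = -62/3
  d10 = d1 - d5/4 - d3 = -4/5
  d11 = d3/2 - d5/3 = 29/15
Walk from origin (0, 0):
  seg 1: up by d4 = 4 → (0, 4)
  seg 2: down by d5 = 16/5 → (0, 4/5)
  seg 3: up by d10 = -4/5 → (0, 0)
  seg 4: down by d7 = 4/5 → (0, -4/5)
  seg 5: up by d8 = 9 → (0, 41/5)
  seg 6: right by d3 = 6 → (6, 41/5)
  seg 7: up by d2 = 7 → (6, 76/5)
  seg 8: down by d1 = 6 → (6, 46/5)
  seg 9: right by d4 = 4 → (10, 46/5)
  seg 10: down by d10 = -4/5 → (10, 10)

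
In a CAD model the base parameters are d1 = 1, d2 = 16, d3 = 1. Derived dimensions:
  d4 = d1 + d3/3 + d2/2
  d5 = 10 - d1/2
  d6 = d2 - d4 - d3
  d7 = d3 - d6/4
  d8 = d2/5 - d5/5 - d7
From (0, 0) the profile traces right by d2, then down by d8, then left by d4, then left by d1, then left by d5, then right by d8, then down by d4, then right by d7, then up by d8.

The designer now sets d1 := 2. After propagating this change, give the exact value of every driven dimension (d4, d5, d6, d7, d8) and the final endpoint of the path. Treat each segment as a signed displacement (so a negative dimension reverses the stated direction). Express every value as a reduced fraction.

d4 = 31/3
d5 = 9
d6 = 14/3
d7 = -1/6
d8 = 47/30
endpoint = (-59/15, -31/3)

Apply edit: d1 := 2
  d4 = d1 + d3/3 + d2/2 = 31/3
  d5 = 10 - d1/2 = 9
  d6 = d2 - d4 - d3 = 14/3
  d7 = d3 - d6/4 = -1/6
  d8 = d2/5 - d5/5 - d7 = 47/30
Walk from origin (0, 0):
  seg 1: right by d2 = 16 → (16, 0)
  seg 2: down by d8 = 47/30 → (16, -47/30)
  seg 3: left by d4 = 31/3 → (17/3, -47/30)
  seg 4: left by d1 = 2 → (11/3, -47/30)
  seg 5: left by d5 = 9 → (-16/3, -47/30)
  seg 6: right by d8 = 47/30 → (-113/30, -47/30)
  seg 7: down by d4 = 31/3 → (-113/30, -119/10)
  seg 8: right by d7 = -1/6 → (-59/15, -119/10)
  seg 9: up by d8 = 47/30 → (-59/15, -31/3)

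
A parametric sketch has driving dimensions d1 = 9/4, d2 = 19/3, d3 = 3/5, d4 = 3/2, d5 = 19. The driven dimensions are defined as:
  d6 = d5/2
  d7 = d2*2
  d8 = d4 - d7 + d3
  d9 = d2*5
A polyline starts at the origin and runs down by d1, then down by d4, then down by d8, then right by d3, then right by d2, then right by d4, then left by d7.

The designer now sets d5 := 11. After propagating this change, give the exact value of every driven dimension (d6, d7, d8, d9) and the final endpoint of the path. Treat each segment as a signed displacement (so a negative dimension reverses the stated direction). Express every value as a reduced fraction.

d6 = 11/2
d7 = 38/3
d8 = -317/30
d9 = 95/3
endpoint = (-127/30, 409/60)

Apply edit: d5 := 11
  d6 = d5/2 = 11/2
  d7 = d2*2 = 38/3
  d8 = d4 - d7 + d3 = -317/30
  d9 = d2*5 = 95/3
Walk from origin (0, 0):
  seg 1: down by d1 = 9/4 → (0, -9/4)
  seg 2: down by d4 = 3/2 → (0, -15/4)
  seg 3: down by d8 = -317/30 → (0, 409/60)
  seg 4: right by d3 = 3/5 → (3/5, 409/60)
  seg 5: right by d2 = 19/3 → (104/15, 409/60)
  seg 6: right by d4 = 3/2 → (253/30, 409/60)
  seg 7: left by d7 = 38/3 → (-127/30, 409/60)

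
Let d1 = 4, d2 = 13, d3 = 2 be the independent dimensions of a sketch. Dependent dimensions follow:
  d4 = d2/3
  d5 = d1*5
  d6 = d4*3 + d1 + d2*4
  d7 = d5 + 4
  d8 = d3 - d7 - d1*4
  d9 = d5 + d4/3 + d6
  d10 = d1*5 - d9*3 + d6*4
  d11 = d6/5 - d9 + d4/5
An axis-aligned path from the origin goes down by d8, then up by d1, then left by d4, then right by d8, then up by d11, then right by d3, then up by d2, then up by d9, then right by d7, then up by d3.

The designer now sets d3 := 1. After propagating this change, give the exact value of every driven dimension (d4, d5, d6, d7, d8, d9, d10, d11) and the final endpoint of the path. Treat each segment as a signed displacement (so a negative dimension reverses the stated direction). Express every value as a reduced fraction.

d4 = 13/3
d5 = 20
d6 = 69
d7 = 24
d8 = -39
d9 = 814/9
d10 = 74/3
d11 = -682/9
endpoint = (-55/3, 215/3)

Apply edit: d3 := 1
  d4 = d2/3 = 13/3
  d5 = d1*5 = 20
  d6 = d4*3 + d1 + d2*4 = 69
  d7 = d5 + 4 = 24
  d8 = d3 - d7 - d1*4 = -39
  d9 = d5 + d4/3 + d6 = 814/9
  d10 = d1*5 - d9*3 + d6*4 = 74/3
  d11 = d6/5 - d9 + d4/5 = -682/9
Walk from origin (0, 0):
  seg 1: down by d8 = -39 → (0, 39)
  seg 2: up by d1 = 4 → (0, 43)
  seg 3: left by d4 = 13/3 → (-13/3, 43)
  seg 4: right by d8 = -39 → (-130/3, 43)
  seg 5: up by d11 = -682/9 → (-130/3, -295/9)
  seg 6: right by d3 = 1 → (-127/3, -295/9)
  seg 7: up by d2 = 13 → (-127/3, -178/9)
  seg 8: up by d9 = 814/9 → (-127/3, 212/3)
  seg 9: right by d7 = 24 → (-55/3, 212/3)
  seg 10: up by d3 = 1 → (-55/3, 215/3)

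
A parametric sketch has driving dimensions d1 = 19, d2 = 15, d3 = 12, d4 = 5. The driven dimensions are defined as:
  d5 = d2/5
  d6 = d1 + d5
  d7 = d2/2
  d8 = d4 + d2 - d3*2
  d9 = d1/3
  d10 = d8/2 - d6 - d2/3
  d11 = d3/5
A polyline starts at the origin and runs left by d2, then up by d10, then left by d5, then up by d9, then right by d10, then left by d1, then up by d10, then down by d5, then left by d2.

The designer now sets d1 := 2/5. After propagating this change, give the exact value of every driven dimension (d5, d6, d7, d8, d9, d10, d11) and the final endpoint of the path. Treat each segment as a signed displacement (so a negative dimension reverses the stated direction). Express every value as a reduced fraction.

Apply edit: d1 := 2/5
  d5 = d2/5 = 3
  d6 = d1 + d5 = 17/5
  d7 = d2/2 = 15/2
  d8 = d4 + d2 - d3*2 = -4
  d9 = d1/3 = 2/15
  d10 = d8/2 - d6 - d2/3 = -52/5
  d11 = d3/5 = 12/5
Walk from origin (0, 0):
  seg 1: left by d2 = 15 → (-15, 0)
  seg 2: up by d10 = -52/5 → (-15, -52/5)
  seg 3: left by d5 = 3 → (-18, -52/5)
  seg 4: up by d9 = 2/15 → (-18, -154/15)
  seg 5: right by d10 = -52/5 → (-142/5, -154/15)
  seg 6: left by d1 = 2/5 → (-144/5, -154/15)
  seg 7: up by d10 = -52/5 → (-144/5, -62/3)
  seg 8: down by d5 = 3 → (-144/5, -71/3)
  seg 9: left by d2 = 15 → (-219/5, -71/3)

d5 = 3
d6 = 17/5
d7 = 15/2
d8 = -4
d9 = 2/15
d10 = -52/5
d11 = 12/5
endpoint = (-219/5, -71/3)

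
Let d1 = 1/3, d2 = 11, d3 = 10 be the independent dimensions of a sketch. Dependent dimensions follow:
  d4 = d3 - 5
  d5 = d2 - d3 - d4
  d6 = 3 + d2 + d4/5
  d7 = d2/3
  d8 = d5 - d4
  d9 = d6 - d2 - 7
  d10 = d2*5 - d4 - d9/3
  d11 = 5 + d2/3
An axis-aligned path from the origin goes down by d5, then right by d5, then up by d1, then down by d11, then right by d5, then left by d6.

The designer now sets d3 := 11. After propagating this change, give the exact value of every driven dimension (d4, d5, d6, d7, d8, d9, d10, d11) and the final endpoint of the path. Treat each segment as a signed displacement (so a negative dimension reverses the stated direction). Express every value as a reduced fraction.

Apply edit: d3 := 11
  d4 = d3 - 5 = 6
  d5 = d2 - d3 - d4 = -6
  d6 = 3 + d2 + d4/5 = 76/5
  d7 = d2/3 = 11/3
  d8 = d5 - d4 = -12
  d9 = d6 - d2 - 7 = -14/5
  d10 = d2*5 - d4 - d9/3 = 749/15
  d11 = 5 + d2/3 = 26/3
Walk from origin (0, 0):
  seg 1: down by d5 = -6 → (0, 6)
  seg 2: right by d5 = -6 → (-6, 6)
  seg 3: up by d1 = 1/3 → (-6, 19/3)
  seg 4: down by d11 = 26/3 → (-6, -7/3)
  seg 5: right by d5 = -6 → (-12, -7/3)
  seg 6: left by d6 = 76/5 → (-136/5, -7/3)

d4 = 6
d5 = -6
d6 = 76/5
d7 = 11/3
d8 = -12
d9 = -14/5
d10 = 749/15
d11 = 26/3
endpoint = (-136/5, -7/3)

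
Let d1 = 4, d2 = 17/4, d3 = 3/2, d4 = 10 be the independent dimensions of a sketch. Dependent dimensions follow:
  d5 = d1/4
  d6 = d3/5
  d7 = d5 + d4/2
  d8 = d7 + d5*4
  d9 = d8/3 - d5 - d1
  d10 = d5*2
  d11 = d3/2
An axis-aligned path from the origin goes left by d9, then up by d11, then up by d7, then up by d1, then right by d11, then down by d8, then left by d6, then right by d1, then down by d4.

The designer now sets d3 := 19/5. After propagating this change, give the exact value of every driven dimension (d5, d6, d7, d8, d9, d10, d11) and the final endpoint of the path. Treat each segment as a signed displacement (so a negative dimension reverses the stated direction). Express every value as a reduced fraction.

Apply edit: d3 := 19/5
  d5 = d1/4 = 1
  d6 = d3/5 = 19/25
  d7 = d5 + d4/2 = 6
  d8 = d7 + d5*4 = 10
  d9 = d8/3 - d5 - d1 = -5/3
  d10 = d5*2 = 2
  d11 = d3/2 = 19/10
Walk from origin (0, 0):
  seg 1: left by d9 = -5/3 → (5/3, 0)
  seg 2: up by d11 = 19/10 → (5/3, 19/10)
  seg 3: up by d7 = 6 → (5/3, 79/10)
  seg 4: up by d1 = 4 → (5/3, 119/10)
  seg 5: right by d11 = 19/10 → (107/30, 119/10)
  seg 6: down by d8 = 10 → (107/30, 19/10)
  seg 7: left by d6 = 19/25 → (421/150, 19/10)
  seg 8: right by d1 = 4 → (1021/150, 19/10)
  seg 9: down by d4 = 10 → (1021/150, -81/10)

d5 = 1
d6 = 19/25
d7 = 6
d8 = 10
d9 = -5/3
d10 = 2
d11 = 19/10
endpoint = (1021/150, -81/10)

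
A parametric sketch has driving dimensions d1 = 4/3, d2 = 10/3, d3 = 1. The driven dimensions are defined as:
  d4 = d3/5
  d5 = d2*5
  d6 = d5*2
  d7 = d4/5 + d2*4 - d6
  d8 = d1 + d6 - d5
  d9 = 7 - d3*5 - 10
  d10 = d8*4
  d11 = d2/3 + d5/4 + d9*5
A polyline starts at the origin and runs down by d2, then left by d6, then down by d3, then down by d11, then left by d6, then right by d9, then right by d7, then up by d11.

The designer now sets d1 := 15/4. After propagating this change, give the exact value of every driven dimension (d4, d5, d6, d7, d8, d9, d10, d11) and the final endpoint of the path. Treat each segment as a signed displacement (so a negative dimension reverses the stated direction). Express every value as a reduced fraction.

Apply edit: d1 := 15/4
  d4 = d3/5 = 1/5
  d5 = d2*5 = 50/3
  d6 = d5*2 = 100/3
  d7 = d4/5 + d2*4 - d6 = -499/25
  d8 = d1 + d6 - d5 = 245/12
  d9 = 7 - d3*5 - 10 = -8
  d10 = d8*4 = 245/3
  d11 = d2/3 + d5/4 + d9*5 = -625/18
Walk from origin (0, 0):
  seg 1: down by d2 = 10/3 → (0, -10/3)
  seg 2: left by d6 = 100/3 → (-100/3, -10/3)
  seg 3: down by d3 = 1 → (-100/3, -13/3)
  seg 4: down by d11 = -625/18 → (-100/3, 547/18)
  seg 5: left by d6 = 100/3 → (-200/3, 547/18)
  seg 6: right by d9 = -8 → (-224/3, 547/18)
  seg 7: right by d7 = -499/25 → (-7097/75, 547/18)
  seg 8: up by d11 = -625/18 → (-7097/75, -13/3)

d4 = 1/5
d5 = 50/3
d6 = 100/3
d7 = -499/25
d8 = 245/12
d9 = -8
d10 = 245/3
d11 = -625/18
endpoint = (-7097/75, -13/3)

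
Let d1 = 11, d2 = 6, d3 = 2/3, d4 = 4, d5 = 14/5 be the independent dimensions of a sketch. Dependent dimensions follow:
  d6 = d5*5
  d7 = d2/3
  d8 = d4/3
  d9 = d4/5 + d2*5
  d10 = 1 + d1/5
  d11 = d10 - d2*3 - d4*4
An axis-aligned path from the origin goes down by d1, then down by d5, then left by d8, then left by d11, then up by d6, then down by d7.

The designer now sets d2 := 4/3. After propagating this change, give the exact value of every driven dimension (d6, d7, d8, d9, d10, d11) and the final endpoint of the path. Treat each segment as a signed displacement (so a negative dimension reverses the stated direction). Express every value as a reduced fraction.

d6 = 14
d7 = 4/9
d8 = 4/3
d9 = 112/15
d10 = 16/5
d11 = -84/5
endpoint = (232/15, -11/45)

Apply edit: d2 := 4/3
  d6 = d5*5 = 14
  d7 = d2/3 = 4/9
  d8 = d4/3 = 4/3
  d9 = d4/5 + d2*5 = 112/15
  d10 = 1 + d1/5 = 16/5
  d11 = d10 - d2*3 - d4*4 = -84/5
Walk from origin (0, 0):
  seg 1: down by d1 = 11 → (0, -11)
  seg 2: down by d5 = 14/5 → (0, -69/5)
  seg 3: left by d8 = 4/3 → (-4/3, -69/5)
  seg 4: left by d11 = -84/5 → (232/15, -69/5)
  seg 5: up by d6 = 14 → (232/15, 1/5)
  seg 6: down by d7 = 4/9 → (232/15, -11/45)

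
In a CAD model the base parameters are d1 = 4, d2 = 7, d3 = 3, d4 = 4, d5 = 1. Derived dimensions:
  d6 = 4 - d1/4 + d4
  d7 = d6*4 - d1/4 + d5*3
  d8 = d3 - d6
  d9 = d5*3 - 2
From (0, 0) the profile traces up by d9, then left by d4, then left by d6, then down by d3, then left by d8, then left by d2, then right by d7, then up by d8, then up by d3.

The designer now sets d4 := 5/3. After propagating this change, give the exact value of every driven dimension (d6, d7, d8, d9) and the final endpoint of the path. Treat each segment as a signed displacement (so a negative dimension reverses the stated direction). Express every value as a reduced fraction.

d6 = 14/3
d7 = 62/3
d8 = -5/3
d9 = 1
endpoint = (9, -2/3)

Apply edit: d4 := 5/3
  d6 = 4 - d1/4 + d4 = 14/3
  d7 = d6*4 - d1/4 + d5*3 = 62/3
  d8 = d3 - d6 = -5/3
  d9 = d5*3 - 2 = 1
Walk from origin (0, 0):
  seg 1: up by d9 = 1 → (0, 1)
  seg 2: left by d4 = 5/3 → (-5/3, 1)
  seg 3: left by d6 = 14/3 → (-19/3, 1)
  seg 4: down by d3 = 3 → (-19/3, -2)
  seg 5: left by d8 = -5/3 → (-14/3, -2)
  seg 6: left by d2 = 7 → (-35/3, -2)
  seg 7: right by d7 = 62/3 → (9, -2)
  seg 8: up by d8 = -5/3 → (9, -11/3)
  seg 9: up by d3 = 3 → (9, -2/3)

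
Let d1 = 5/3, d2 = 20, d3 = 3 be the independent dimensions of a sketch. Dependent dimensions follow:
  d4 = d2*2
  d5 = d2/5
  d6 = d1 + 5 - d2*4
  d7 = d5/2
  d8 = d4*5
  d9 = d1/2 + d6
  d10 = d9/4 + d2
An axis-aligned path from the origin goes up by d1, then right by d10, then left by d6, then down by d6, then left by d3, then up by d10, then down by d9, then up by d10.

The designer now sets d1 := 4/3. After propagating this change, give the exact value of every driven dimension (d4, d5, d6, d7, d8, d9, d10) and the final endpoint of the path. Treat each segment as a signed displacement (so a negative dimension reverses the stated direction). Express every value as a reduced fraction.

d4 = 40
d5 = 4
d6 = -221/3
d7 = 2
d8 = 200
d9 = -73
d10 = 7/4
endpoint = (869/12, 303/2)

Apply edit: d1 := 4/3
  d4 = d2*2 = 40
  d5 = d2/5 = 4
  d6 = d1 + 5 - d2*4 = -221/3
  d7 = d5/2 = 2
  d8 = d4*5 = 200
  d9 = d1/2 + d6 = -73
  d10 = d9/4 + d2 = 7/4
Walk from origin (0, 0):
  seg 1: up by d1 = 4/3 → (0, 4/3)
  seg 2: right by d10 = 7/4 → (7/4, 4/3)
  seg 3: left by d6 = -221/3 → (905/12, 4/3)
  seg 4: down by d6 = -221/3 → (905/12, 75)
  seg 5: left by d3 = 3 → (869/12, 75)
  seg 6: up by d10 = 7/4 → (869/12, 307/4)
  seg 7: down by d9 = -73 → (869/12, 599/4)
  seg 8: up by d10 = 7/4 → (869/12, 303/2)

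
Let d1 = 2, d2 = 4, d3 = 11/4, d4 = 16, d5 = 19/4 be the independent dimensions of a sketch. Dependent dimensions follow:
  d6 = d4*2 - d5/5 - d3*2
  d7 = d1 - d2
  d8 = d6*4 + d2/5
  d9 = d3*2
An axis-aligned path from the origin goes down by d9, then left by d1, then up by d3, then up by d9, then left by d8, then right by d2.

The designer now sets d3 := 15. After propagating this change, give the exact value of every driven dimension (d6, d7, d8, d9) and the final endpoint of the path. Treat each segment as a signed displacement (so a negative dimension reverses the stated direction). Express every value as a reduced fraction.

d6 = 21/20
d7 = -2
d8 = 5
d9 = 30
endpoint = (-3, 15)

Apply edit: d3 := 15
  d6 = d4*2 - d5/5 - d3*2 = 21/20
  d7 = d1 - d2 = -2
  d8 = d6*4 + d2/5 = 5
  d9 = d3*2 = 30
Walk from origin (0, 0):
  seg 1: down by d9 = 30 → (0, -30)
  seg 2: left by d1 = 2 → (-2, -30)
  seg 3: up by d3 = 15 → (-2, -15)
  seg 4: up by d9 = 30 → (-2, 15)
  seg 5: left by d8 = 5 → (-7, 15)
  seg 6: right by d2 = 4 → (-3, 15)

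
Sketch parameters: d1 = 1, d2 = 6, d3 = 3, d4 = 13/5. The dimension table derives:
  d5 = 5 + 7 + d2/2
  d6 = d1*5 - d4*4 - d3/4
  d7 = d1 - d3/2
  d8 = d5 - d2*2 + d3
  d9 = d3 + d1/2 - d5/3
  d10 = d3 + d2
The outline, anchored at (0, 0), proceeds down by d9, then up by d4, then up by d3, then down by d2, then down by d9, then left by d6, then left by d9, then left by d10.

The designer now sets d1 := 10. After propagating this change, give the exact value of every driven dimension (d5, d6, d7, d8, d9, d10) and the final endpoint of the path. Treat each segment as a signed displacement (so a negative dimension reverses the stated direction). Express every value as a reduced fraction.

d5 = 15
d6 = 777/20
d7 = 17/2
d8 = 6
d9 = 3
d10 = 9
endpoint = (-1017/20, -32/5)

Apply edit: d1 := 10
  d5 = 5 + 7 + d2/2 = 15
  d6 = d1*5 - d4*4 - d3/4 = 777/20
  d7 = d1 - d3/2 = 17/2
  d8 = d5 - d2*2 + d3 = 6
  d9 = d3 + d1/2 - d5/3 = 3
  d10 = d3 + d2 = 9
Walk from origin (0, 0):
  seg 1: down by d9 = 3 → (0, -3)
  seg 2: up by d4 = 13/5 → (0, -2/5)
  seg 3: up by d3 = 3 → (0, 13/5)
  seg 4: down by d2 = 6 → (0, -17/5)
  seg 5: down by d9 = 3 → (0, -32/5)
  seg 6: left by d6 = 777/20 → (-777/20, -32/5)
  seg 7: left by d9 = 3 → (-837/20, -32/5)
  seg 8: left by d10 = 9 → (-1017/20, -32/5)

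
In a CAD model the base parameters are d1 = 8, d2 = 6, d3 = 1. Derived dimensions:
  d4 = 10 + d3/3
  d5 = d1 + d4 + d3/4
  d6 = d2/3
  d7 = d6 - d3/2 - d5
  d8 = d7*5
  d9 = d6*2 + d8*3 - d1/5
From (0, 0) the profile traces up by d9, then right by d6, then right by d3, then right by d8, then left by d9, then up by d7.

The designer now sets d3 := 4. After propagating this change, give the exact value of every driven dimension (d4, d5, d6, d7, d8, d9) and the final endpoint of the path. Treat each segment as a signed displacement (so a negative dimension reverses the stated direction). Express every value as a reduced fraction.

d4 = 34/3
d5 = 61/3
d6 = 2
d7 = -61/3
d8 = -305/3
d9 = -1513/5
endpoint = (3104/15, -4844/15)

Apply edit: d3 := 4
  d4 = 10 + d3/3 = 34/3
  d5 = d1 + d4 + d3/4 = 61/3
  d6 = d2/3 = 2
  d7 = d6 - d3/2 - d5 = -61/3
  d8 = d7*5 = -305/3
  d9 = d6*2 + d8*3 - d1/5 = -1513/5
Walk from origin (0, 0):
  seg 1: up by d9 = -1513/5 → (0, -1513/5)
  seg 2: right by d6 = 2 → (2, -1513/5)
  seg 3: right by d3 = 4 → (6, -1513/5)
  seg 4: right by d8 = -305/3 → (-287/3, -1513/5)
  seg 5: left by d9 = -1513/5 → (3104/15, -1513/5)
  seg 6: up by d7 = -61/3 → (3104/15, -4844/15)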